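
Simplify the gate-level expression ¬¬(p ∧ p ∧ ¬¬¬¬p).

¬¬(p ∧ p ∧ ¬¬¬¬p)
= ¬¬(p ∧ p ∧ ¬¬p)   — double negation
= ¬¬(p ∧ p ∧ p)   — double negation
= p ∧ p ∧ p   — double negation
= p ∧ p   — idempotence
= p   — idempotence

p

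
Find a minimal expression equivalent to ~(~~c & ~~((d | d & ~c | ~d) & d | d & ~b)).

~(~~c & ~~((d | d & ~c | ~d) & d | d & ~b))
= ~c | ~((d | d & ~c | ~d) & d | d & ~b)   — De Morgan
= ~c | ~((d | ~d) & d | d & ~b)   — absorption
= ~c | ~(d | d & ~b)   — complement / identity
= ~c | ~d   — absorption

~c | ~d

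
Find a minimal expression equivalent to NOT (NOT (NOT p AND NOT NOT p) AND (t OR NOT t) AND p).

NOT (NOT (NOT p AND NOT NOT p) AND (t OR NOT t) AND p)
= NOT (NOT (NOT p AND NOT NOT p) AND p)   (complement / identity)
= NOT ((p OR NOT p) AND p)   (De Morgan)
= NOT p   (complement / identity)

NOT p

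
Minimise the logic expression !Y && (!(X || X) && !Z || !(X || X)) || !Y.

!Y && (!(X || X) && !Z || !(X || X)) || !Y
= !Y && !(X || X) || !Y   — absorption
= !Y && !X || !Y   — idempotence
= !Y   — absorption

!Y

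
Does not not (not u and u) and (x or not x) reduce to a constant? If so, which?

yes, False

not not (not u and u) and (x or not x)
= not u and u and (x or not x)   — double negation
= not u and u   — complement / identity
= False   — complement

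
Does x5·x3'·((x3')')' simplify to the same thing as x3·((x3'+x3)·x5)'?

No

E1: x5·x3'·((x3')')'
    = x5·x3'·x3'   — double negation
    = x5·x3'   — idempotence
E2: x3·((x3'+x3)·x5)'
    = x3·x5'   — complement / identity
These differ: at x3=1, x5=0, E1 = 0 but E2 = 1.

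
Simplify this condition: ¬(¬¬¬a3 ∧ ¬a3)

¬(¬¬¬a3 ∧ ¬a3)
= ¬(¬a3 ∧ ¬a3)
= ¬¬a3
= a3

a3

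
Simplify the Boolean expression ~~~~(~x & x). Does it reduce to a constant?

~~~~(~x & x)
= ~~(~x & x)   — double negation
= ~x & x   — double negation
= 0   — complement

0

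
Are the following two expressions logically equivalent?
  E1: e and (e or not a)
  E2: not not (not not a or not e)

No

E1: e and (e or not a)
    = e   (absorption)
E2: not not (not not a or not e)
    = not not a or not e   (double negation)
    = a or not e   (double negation)
These differ: at a=0, e=0, E1 = 0 but E2 = 1.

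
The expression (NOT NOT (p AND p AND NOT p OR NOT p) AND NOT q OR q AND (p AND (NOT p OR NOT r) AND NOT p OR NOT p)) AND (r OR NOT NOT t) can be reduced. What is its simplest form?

NOT p AND (r OR t)

(NOT NOT (p AND p AND NOT p OR NOT p) AND NOT q OR q AND (p AND (NOT p OR NOT r) AND NOT p OR NOT p)) AND (r OR NOT NOT t)
= (NOT NOT (p AND p AND NOT p OR NOT p) AND NOT q OR q AND (p AND NOT p OR NOT p)) AND (r OR NOT NOT t)   [absorption]
= (NOT NOT (p AND NOT p OR NOT p) AND NOT q OR q AND (p AND NOT p OR NOT p)) AND (r OR NOT NOT t)   [idempotence]
= ((p AND NOT p OR NOT p) AND NOT q OR q AND (p AND NOT p OR NOT p)) AND (r OR NOT NOT t)   [double negation]
= (p AND NOT p OR NOT p) AND (r OR NOT NOT t)   [distribution]
= (p AND NOT p OR NOT p) AND (r OR t)   [double negation]
= NOT p AND (r OR t)   [complement / identity]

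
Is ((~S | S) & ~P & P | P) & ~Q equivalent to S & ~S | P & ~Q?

Yes

E1: ((~S | S) & ~P & P | P) & ~Q
    = (~P & P | P) & ~Q   (complement / identity)
    = P & ~Q   (complement / identity)
E2: S & ~S | P & ~Q
    = P & ~Q   (complement / identity)
Both reduce to P & ~Q, so they are equivalent.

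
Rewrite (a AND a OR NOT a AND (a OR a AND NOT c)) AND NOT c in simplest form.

a AND NOT c

(a AND a OR NOT a AND (a OR a AND NOT c)) AND NOT c
= (a OR NOT a AND (a OR a AND NOT c)) AND NOT c   (idempotence)
= (a OR NOT a AND a) AND NOT c   (absorption)
= a AND NOT c   (complement / identity)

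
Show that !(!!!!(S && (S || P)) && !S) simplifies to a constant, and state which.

true

!(!!!!(S && (S || P)) && !S)
= !(!!!!S && !S)   (absorption)
= !(!!S && !S)   (double negation)
= !S || S   (De Morgan)
= true   (complement)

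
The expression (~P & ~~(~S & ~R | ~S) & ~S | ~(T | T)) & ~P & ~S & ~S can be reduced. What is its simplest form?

~P & ~S

(~P & ~~(~S & ~R | ~S) & ~S | ~(T | T)) & ~P & ~S & ~S
= (~P & (~S & ~R | ~S) & ~S | ~(T | T)) & ~P & ~S & ~S
= (~P & ~S & ~S | ~(T | T)) & ~P & ~S & ~S
= (~P & ~S & ~S | ~T) & ~P & ~S & ~S
= ~P & ~S & ~S
= ~P & ~S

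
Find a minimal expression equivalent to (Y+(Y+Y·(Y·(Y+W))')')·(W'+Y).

(Y+(Y+Y·(Y·(Y+W))')')·(W'+Y)
= (Y+(Y+Y·Y')')·(W'+Y)   [absorption]
= (Y+Y')·(W'+Y)   [complement / identity]
= W'+Y   [complement / identity]

W'+Y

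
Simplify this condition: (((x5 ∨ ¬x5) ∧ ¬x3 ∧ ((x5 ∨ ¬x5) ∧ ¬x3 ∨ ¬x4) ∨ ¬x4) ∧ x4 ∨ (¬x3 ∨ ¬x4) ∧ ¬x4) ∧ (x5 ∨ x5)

(¬x3 ∨ ¬x4) ∧ x5

(((x5 ∨ ¬x5) ∧ ¬x3 ∧ ((x5 ∨ ¬x5) ∧ ¬x3 ∨ ¬x4) ∨ ¬x4) ∧ x4 ∨ (¬x3 ∨ ¬x4) ∧ ¬x4) ∧ (x5 ∨ x5)
= (((x5 ∨ ¬x5) ∧ ¬x3 ∨ ¬x4) ∧ x4 ∨ (¬x3 ∨ ¬x4) ∧ ¬x4) ∧ (x5 ∨ x5)   [absorption]
= (((x5 ∨ ¬x5) ∧ ¬x3 ∨ ¬x4) ∧ x4 ∨ (¬x3 ∨ ¬x4) ∧ ¬x4) ∧ x5   [idempotence]
= ((¬x3 ∨ ¬x4) ∧ x4 ∨ (¬x3 ∨ ¬x4) ∧ ¬x4) ∧ x5   [complement / identity]
= (¬x3 ∨ ¬x4) ∧ x5   [distribution]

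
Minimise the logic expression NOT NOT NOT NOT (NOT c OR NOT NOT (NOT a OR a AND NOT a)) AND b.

(NOT c OR NOT a) AND b

NOT NOT NOT NOT (NOT c OR NOT NOT (NOT a OR a AND NOT a)) AND b
= NOT NOT NOT NOT (NOT c OR NOT NOT NOT a) AND b   (complement / identity)
= NOT NOT (NOT c OR NOT NOT NOT a) AND b   (double negation)
= (NOT c OR NOT NOT NOT a) AND b   (double negation)
= (NOT c OR NOT a) AND b   (double negation)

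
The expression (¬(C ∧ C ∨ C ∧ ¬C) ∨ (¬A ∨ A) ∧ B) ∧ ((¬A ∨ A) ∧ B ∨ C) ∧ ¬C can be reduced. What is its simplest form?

(¬(C ∧ C ∨ C ∧ ¬C) ∨ (¬A ∨ A) ∧ B) ∧ ((¬A ∨ A) ∧ B ∨ C) ∧ ¬C
= (¬(C ∧ C ∨ C ∧ ¬C) ∧ C ∨ (¬A ∨ A) ∧ B) ∧ ¬C   — distribution
= (¬(C ∧ C ∨ C ∧ ¬C) ∧ C ∨ B) ∧ ¬C   — complement / identity
= (¬C ∧ C ∨ B) ∧ ¬C   — distribution
= B ∧ ¬C   — complement / identity

B ∧ ¬C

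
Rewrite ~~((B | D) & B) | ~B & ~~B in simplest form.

B

~~((B | D) & B) | ~B & ~~B
= ~~((B | D) & B) | ~B & B   (double negation)
= ~~B | ~B & B   (absorption)
= ~~B   (complement / identity)
= B   (double negation)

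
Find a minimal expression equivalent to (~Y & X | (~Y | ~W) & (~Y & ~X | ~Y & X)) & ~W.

~Y & ~W

(~Y & X | (~Y | ~W) & (~Y & ~X | ~Y & X)) & ~W
= (~Y & X | (~Y | ~W) & ~Y) & ~W   (distribution)
= (~Y & X | ~Y) & ~W   (absorption)
= ~Y & ~W   (absorption)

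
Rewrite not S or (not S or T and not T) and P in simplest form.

not S

not S or (not S or T and not T) and P
= not S or not S and P   — complement / identity
= not S   — absorption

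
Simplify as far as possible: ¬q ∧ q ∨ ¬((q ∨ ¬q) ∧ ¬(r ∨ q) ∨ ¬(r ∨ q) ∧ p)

¬q ∧ q ∨ ¬((q ∨ ¬q) ∧ ¬(r ∨ q) ∨ ¬(r ∨ q) ∧ p)
= ¬q ∧ q ∨ ¬(¬(r ∨ q) ∨ ¬(r ∨ q) ∧ p)
= ¬q ∧ q ∨ ¬¬(r ∨ q)
= ¬¬(r ∨ q)
= r ∨ q

r ∨ q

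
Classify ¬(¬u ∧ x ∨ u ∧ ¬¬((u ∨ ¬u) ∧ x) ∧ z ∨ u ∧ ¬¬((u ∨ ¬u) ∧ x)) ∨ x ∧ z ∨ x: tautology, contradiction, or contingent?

tautology

¬(¬u ∧ x ∨ u ∧ ¬¬((u ∨ ¬u) ∧ x) ∧ z ∨ u ∧ ¬¬((u ∨ ¬u) ∧ x)) ∨ x ∧ z ∨ x
= ¬(¬u ∧ x ∨ u ∧ ¬¬((u ∨ ¬u) ∧ x)) ∨ x ∧ z ∨ x   [absorption]
= ¬(¬u ∧ x ∨ u ∧ ¬¬x) ∨ x ∧ z ∨ x   [complement / identity]
= ¬(¬u ∧ x ∨ u ∧ ¬¬x) ∨ x   [absorption]
= ¬(¬u ∧ x ∨ u ∧ x) ∨ x   [double negation]
= ¬x ∨ x   [distribution]
= True   [complement]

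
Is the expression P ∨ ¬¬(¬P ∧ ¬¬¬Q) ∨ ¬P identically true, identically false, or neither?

identically true

P ∨ ¬¬(¬P ∧ ¬¬¬Q) ∨ ¬P
= P ∨ ¬¬(¬P ∧ ¬Q) ∨ ¬P
= P ∨ ¬P ∧ ¬Q ∨ ¬P
= P ∨ ¬P
= True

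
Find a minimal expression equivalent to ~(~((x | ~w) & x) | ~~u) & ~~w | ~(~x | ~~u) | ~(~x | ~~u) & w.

x & ~u

~(~((x | ~w) & x) | ~~u) & ~~w | ~(~x | ~~u) | ~(~x | ~~u) & w
= ~(~((x | ~w) & x) | ~~u) & w | ~(~x | ~~u) | ~(~x | ~~u) & w
= ~(~x | ~~u) & w | ~(~x | ~~u) | ~(~x | ~~u) & w
= ~(~x | ~~u) | ~(~x | ~~u) & w
= ~(~x | ~~u)
= x & ~u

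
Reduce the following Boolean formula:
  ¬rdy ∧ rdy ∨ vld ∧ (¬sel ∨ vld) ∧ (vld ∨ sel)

vld

¬rdy ∧ rdy ∨ vld ∧ (¬sel ∨ vld) ∧ (vld ∨ sel)
= vld ∧ (¬sel ∨ vld) ∧ (vld ∨ sel)   (complement / identity)
= vld ∧ (vld ∨ ¬sel ∧ sel)   (distribution)
= vld ∧ vld   (complement / identity)
= vld   (idempotence)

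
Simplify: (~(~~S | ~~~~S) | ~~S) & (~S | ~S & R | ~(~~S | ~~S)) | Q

~S | Q

(~(~~S | ~~~~S) | ~~S) & (~S | ~S & R | ~(~~S | ~~S)) | Q
= (~(~~S | ~~S) | ~~S) & (~S | ~S & R | ~(~~S | ~~S)) | Q
= (~(~~S | ~~S) | S) & (~S | ~S & R | ~(~~S | ~~S)) | Q
= ~(~~S | ~~S) | S & (~S | ~S & R) | Q
= ~S & ~S | S & (~S | ~S & R) | Q
= ~S & ~S | S & ~S | Q
= ~S | Q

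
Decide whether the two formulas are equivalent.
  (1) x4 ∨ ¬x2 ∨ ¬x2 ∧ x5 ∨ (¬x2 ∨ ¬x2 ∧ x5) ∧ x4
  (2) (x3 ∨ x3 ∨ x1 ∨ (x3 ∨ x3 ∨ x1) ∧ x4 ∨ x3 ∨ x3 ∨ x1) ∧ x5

E1: x4 ∨ ¬x2 ∨ ¬x2 ∧ x5 ∨ (¬x2 ∨ ¬x2 ∧ x5) ∧ x4
    = x4 ∨ ¬x2 ∨ ¬x2 ∧ x5   [absorption]
    = x4 ∨ ¬x2   [absorption]
E2: (x3 ∨ x3 ∨ x1 ∨ (x3 ∨ x3 ∨ x1) ∧ x4 ∨ x3 ∨ x3 ∨ x1) ∧ x5
    = (x3 ∨ x3 ∨ x1 ∨ x3 ∨ x3 ∨ x1) ∧ x5   [absorption]
    = (x3 ∨ x3 ∨ x1) ∧ x5   [idempotence]
    = (x3 ∨ x1) ∧ x5   [idempotence]
These differ: at x1=0, x2=0, x3=0, x4=0, x5=0, E1 = 1 but E2 = 0.

No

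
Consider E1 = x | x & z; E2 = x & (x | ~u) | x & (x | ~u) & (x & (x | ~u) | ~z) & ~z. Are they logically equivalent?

E1: x | x & z
    = x   — absorption
E2: x & (x | ~u) | x & (x | ~u) & (x & (x | ~u) | ~z) & ~z
    = x & (x | ~u) | x & (x | ~u) & ~z   — absorption
    = x & (x | ~u)   — absorption
    = x   — absorption
Both reduce to x, so they are equivalent.

Yes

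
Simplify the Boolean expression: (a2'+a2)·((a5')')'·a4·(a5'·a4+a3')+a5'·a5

(a2'+a2)·((a5')')'·a4·(a5'·a4+a3')+a5'·a5
= (a2'+a2)·((a5')')'·a4·(a5'·a4+a3')
= ((a5')')'·a4·(a5'·a4+a3')
= a5'·a4·(a5'·a4+a3')
= a5'·a4

a5'·a4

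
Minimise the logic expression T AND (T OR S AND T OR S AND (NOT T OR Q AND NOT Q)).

T

T AND (T OR S AND T OR S AND (NOT T OR Q AND NOT Q))
= T AND (T OR S AND T OR S AND NOT T)   — complement / identity
= T AND (T OR S)   — distribution
= T   — absorption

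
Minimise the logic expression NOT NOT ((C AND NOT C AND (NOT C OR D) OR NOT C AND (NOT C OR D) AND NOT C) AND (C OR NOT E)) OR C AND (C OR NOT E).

C OR NOT E

NOT NOT ((C AND NOT C AND (NOT C OR D) OR NOT C AND (NOT C OR D) AND NOT C) AND (C OR NOT E)) OR C AND (C OR NOT E)
= (C AND NOT C AND (NOT C OR D) OR NOT C AND (NOT C OR D) AND NOT C) AND (C OR NOT E) OR C AND (C OR NOT E)   [double negation]
= NOT C AND (NOT C OR D) AND (C OR NOT E) OR C AND (C OR NOT E)   [distribution]
= NOT C AND (C OR NOT E) OR C AND (C OR NOT E)   [absorption]
= C OR NOT E   [distribution]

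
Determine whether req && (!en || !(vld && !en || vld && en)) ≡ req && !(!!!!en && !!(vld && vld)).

Yes

E1: req && (!en || !(vld && !en || vld && en))
    = req && (!en || !vld)   [distribution]
E2: req && !(!!!!en && !!(vld && vld))
    = req && (!!!en || !(vld && vld))   [De Morgan]
    = req && (!!!en || !vld)   [idempotence]
    = req && (!en || !vld)   [double negation]
Both reduce to req && (!en || !vld), so they are equivalent.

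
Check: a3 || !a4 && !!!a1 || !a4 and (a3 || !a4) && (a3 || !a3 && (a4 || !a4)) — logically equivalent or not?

Yes

E1: a3 || !a4 && !!!a1 || !a4
    = a3 || !a4 && !a1 || !a4   — double negation
    = a3 || !a4   — absorption
E2: (a3 || !a4) && (a3 || !a3 && (a4 || !a4))
    = (a3 || !a4) && (a3 || !a3)   — complement / identity
    = a3 || !a4   — complement / identity
Both reduce to a3 || !a4, so they are equivalent.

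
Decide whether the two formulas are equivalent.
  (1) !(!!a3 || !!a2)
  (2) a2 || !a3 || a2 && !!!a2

No

E1: !(!!a3 || !!a2)
    = !a3 && !a2   (De Morgan)
E2: a2 || !a3 || a2 && !!!a2
    = a2 || !a3 || a2 && !a2   (double negation)
    = a2 || !a3   (complement / identity)
These differ: at a2=1, a3=0, E1 = 0 but E2 = 1.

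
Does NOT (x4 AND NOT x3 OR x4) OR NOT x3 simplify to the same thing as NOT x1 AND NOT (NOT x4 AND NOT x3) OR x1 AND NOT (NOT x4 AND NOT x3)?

No

E1: NOT (x4 AND NOT x3 OR x4) OR NOT x3
    = NOT x4 OR NOT x3
E2: NOT x1 AND NOT (NOT x4 AND NOT x3) OR x1 AND NOT (NOT x4 AND NOT x3)
    = NOT (NOT x4 AND NOT x3)
    = x4 OR x3
These differ: at x1=0, x3=0, x4=0, E1 = 1 but E2 = 0.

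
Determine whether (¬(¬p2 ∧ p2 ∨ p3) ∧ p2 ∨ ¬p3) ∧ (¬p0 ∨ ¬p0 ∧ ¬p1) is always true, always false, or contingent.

contingent

(¬(¬p2 ∧ p2 ∨ p3) ∧ p2 ∨ ¬p3) ∧ (¬p0 ∨ ¬p0 ∧ ¬p1)
= (¬p3 ∧ p2 ∨ ¬p3) ∧ (¬p0 ∨ ¬p0 ∧ ¬p1)   — complement / identity
= (¬p3 ∧ p2 ∨ ¬p3) ∧ ¬p0   — absorption
= ¬p3 ∧ ¬p0   — absorption
This depends on p0, p3, so it is not a constant.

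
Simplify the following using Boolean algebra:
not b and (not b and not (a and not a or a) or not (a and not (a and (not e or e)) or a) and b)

not b and (not b and not (a and not a or a) or not (a and not (a and (not e or e)) or a) and b)
= not b and (not b and not (a and not a or a) or not (a and not a or a) and b)
= not b and not (a and not a or a)
= not b and not a

not b and not a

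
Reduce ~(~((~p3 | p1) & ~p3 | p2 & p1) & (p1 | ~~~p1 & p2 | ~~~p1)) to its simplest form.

~(~((~p3 | p1) & ~p3 | p2 & p1) & (p1 | ~~~p1 & p2 | ~~~p1))
= ~(~((~p3 | p1) & ~p3 | p2 & p1) & (p1 | ~~~p1))   — absorption
= ~(~(~p3 | p2 & p1) & (p1 | ~~~p1))   — absorption
= ~(~(~p3 | p2 & p1) & (p1 | ~p1))   — double negation
= ~~(~p3 | p2 & p1)   — complement / identity
= ~p3 | p2 & p1   — double negation

~p3 | p2 & p1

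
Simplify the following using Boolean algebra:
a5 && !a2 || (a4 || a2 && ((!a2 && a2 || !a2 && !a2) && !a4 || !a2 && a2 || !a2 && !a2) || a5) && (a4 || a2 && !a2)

a5 && !a2 || a4

a5 && !a2 || (a4 || a2 && ((!a2 && a2 || !a2 && !a2) && !a4 || !a2 && a2 || !a2 && !a2) || a5) && (a4 || a2 && !a2)
= a5 && !a2 || (a4 || a2 && (!a2 && a2 || !a2 && !a2) || a5) && (a4 || a2 && !a2)
= a5 && !a2 || (a4 || a2 && !a2 || a5) && (a4 || a2 && !a2)
= a5 && !a2 || a4 || a2 && !a2
= a5 && !a2 || a4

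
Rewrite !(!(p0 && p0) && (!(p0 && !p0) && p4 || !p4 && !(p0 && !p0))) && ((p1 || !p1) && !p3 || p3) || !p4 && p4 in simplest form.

!(!(p0 && p0) && (!(p0 && !p0) && p4 || !p4 && !(p0 && !p0))) && ((p1 || !p1) && !p3 || p3) || !p4 && p4
= !(!(p0 && p0) && !(p0 && !p0)) && ((p1 || !p1) && !p3 || p3) || !p4 && p4   [distribution]
= !(!(p0 && p0) && !(p0 && !p0)) && (!p3 || p3) || !p4 && p4   [complement / identity]
= !(!(p0 && p0) && !(p0 && !p0)) || !p4 && p4   [complement / identity]
= p0 && p0 || p0 && !p0 || !p4 && p4   [De Morgan]
= p0 && p0 || p0 && !p0   [complement / identity]
= p0   [distribution]

p0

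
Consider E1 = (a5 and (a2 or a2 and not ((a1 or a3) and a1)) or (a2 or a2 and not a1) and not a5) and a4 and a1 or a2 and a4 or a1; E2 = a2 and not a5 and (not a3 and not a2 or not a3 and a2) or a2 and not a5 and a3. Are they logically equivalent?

E1: (a5 and (a2 or a2 and not ((a1 or a3) and a1)) or (a2 or a2 and not a1) and not a5) and a4 and a1 or a2 and a4 or a1
    = (a5 and (a2 or a2 and not a1) or (a2 or a2 and not a1) and not a5) and a4 and a1 or a2 and a4 or a1   (absorption)
    = (a2 or a2 and not a1) and a4 and a1 or a2 and a4 or a1   (distribution)
    = a2 and a4 and a1 or a2 and a4 or a1   (absorption)
    = a2 and a4 or a1   (absorption)
E2: a2 and not a5 and (not a3 and not a2 or not a3 and a2) or a2 and not a5 and a3
    = a2 and not a5 and not a3 or a2 and not a5 and a3   (distribution)
    = a2 and not a5   (distribution)
These differ: at a1=1, a2=1, a3=1, a4=1, a5=1, E1 = 1 but E2 = 0.

No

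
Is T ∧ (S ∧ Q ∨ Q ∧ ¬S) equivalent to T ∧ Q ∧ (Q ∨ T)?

E1: T ∧ (S ∧ Q ∨ Q ∧ ¬S)
    = T ∧ Q
E2: T ∧ Q ∧ (Q ∨ T)
    = T ∧ Q
Both reduce to T ∧ Q, so they are equivalent.

Yes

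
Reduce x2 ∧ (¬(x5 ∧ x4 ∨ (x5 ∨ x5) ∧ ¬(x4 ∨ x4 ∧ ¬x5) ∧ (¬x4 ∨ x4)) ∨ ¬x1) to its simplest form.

x2 ∧ (¬x5 ∨ ¬x1)

x2 ∧ (¬(x5 ∧ x4 ∨ (x5 ∨ x5) ∧ ¬(x4 ∨ x4 ∧ ¬x5) ∧ (¬x4 ∨ x4)) ∨ ¬x1)
= x2 ∧ (¬(x5 ∧ x4 ∨ x5 ∧ ¬(x4 ∨ x4 ∧ ¬x5) ∧ (¬x4 ∨ x4)) ∨ ¬x1)
= x2 ∧ (¬(x5 ∧ x4 ∨ x5 ∧ ¬x4 ∧ (¬x4 ∨ x4)) ∨ ¬x1)
= x2 ∧ (¬(x5 ∧ x4 ∨ x5 ∧ ¬x4) ∨ ¬x1)
= x2 ∧ (¬x5 ∨ ¬x1)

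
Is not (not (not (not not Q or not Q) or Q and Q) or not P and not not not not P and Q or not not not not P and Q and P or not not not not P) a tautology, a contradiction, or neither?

neither

not (not (not (not not Q or not Q) or Q and Q) or not P and not not not not P and Q or not not not not P and Q and P or not not not not P)
= not (not (not Q and Q or Q and Q) or not P and not not not not P and Q or not not not not P and Q and P or not not not not P)   — De Morgan
= not (not (not Q and Q or Q and Q) or not not not not P and Q or not not not not P)   — distribution
= not (not (not Q and Q or Q and Q) or not not not not P)   — absorption
= not (not Q or not not not not P)   — distribution
= not (not Q or not not P)   — double negation
= Q and not P   — De Morgan
This depends on P, Q, so it is not a constant.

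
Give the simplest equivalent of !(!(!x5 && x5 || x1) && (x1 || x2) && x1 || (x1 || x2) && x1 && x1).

!(!(!x5 && x5 || x1) && (x1 || x2) && x1 || (x1 || x2) && x1 && x1)
= !(!(!x5 && x5 || x1) && x1 || (x1 || x2) && x1 && x1)
= !(!x1 && x1 || (x1 || x2) && x1 && x1)
= !(!x1 && x1 || x1 && x1)
= !x1

!x1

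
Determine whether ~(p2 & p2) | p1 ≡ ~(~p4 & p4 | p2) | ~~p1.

Yes

E1: ~(p2 & p2) | p1
    = ~p2 | p1   (idempotence)
E2: ~(~p4 & p4 | p2) | ~~p1
    = ~p2 | ~~p1   (complement / identity)
    = ~p2 | p1   (double negation)
Both reduce to ~p2 | p1, so they are equivalent.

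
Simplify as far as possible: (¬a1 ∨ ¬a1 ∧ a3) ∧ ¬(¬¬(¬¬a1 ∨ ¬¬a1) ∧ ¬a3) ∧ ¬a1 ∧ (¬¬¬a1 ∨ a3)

(¬a1 ∨ ¬a1 ∧ a3) ∧ ¬(¬¬(¬¬a1 ∨ ¬¬a1) ∧ ¬a3) ∧ ¬a1 ∧ (¬¬¬a1 ∨ a3)
= ¬a1 ∧ ¬(¬¬(¬¬a1 ∨ ¬¬a1) ∧ ¬a3) ∧ ¬a1 ∧ (¬¬¬a1 ∨ a3)   (absorption)
= ¬a1 ∧ (¬(¬¬a1 ∨ ¬¬a1) ∨ a3) ∧ ¬a1 ∧ (¬¬¬a1 ∨ a3)   (De Morgan)
= ¬a1 ∧ (¬¬¬a1 ∨ a3) ∧ ¬a1 ∧ (¬¬¬a1 ∨ a3)   (idempotence)
= ¬a1 ∧ (¬¬¬a1 ∨ a3)   (idempotence)
= ¬a1 ∧ (¬a1 ∨ a3)   (double negation)
= ¬a1   (absorption)

¬a1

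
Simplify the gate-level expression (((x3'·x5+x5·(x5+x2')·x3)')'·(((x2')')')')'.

x5'+x2'

(((x3'·x5+x5·(x5+x2')·x3)')'·(((x2')')')')'
= (((x3'·x5+x5·x3)')'·(((x2')')')')'
= (((x3'·x5+x5·x3)')'·(x2')')'
= (x3'·x5+x5·x3)'+x2'
= x5'+x2'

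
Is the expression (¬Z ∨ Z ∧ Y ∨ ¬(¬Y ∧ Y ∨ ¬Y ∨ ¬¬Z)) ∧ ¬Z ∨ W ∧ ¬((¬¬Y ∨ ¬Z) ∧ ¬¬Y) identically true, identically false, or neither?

neither

(¬Z ∨ Z ∧ Y ∨ ¬(¬Y ∧ Y ∨ ¬Y ∨ ¬¬Z)) ∧ ¬Z ∨ W ∧ ¬((¬¬Y ∨ ¬Z) ∧ ¬¬Y)
= (¬Z ∨ Z ∧ Y ∨ ¬(¬Y ∨ ¬¬Z)) ∧ ¬Z ∨ W ∧ ¬((¬¬Y ∨ ¬Z) ∧ ¬¬Y)   (complement / identity)
= (¬Z ∨ Z ∧ Y ∨ Y ∧ ¬Z) ∧ ¬Z ∨ W ∧ ¬((¬¬Y ∨ ¬Z) ∧ ¬¬Y)   (De Morgan)
= (¬Z ∨ Y) ∧ ¬Z ∨ W ∧ ¬((¬¬Y ∨ ¬Z) ∧ ¬¬Y)   (distribution)
= (¬Z ∨ Y) ∧ ¬Z ∨ W ∧ ¬¬¬Y   (absorption)
= ¬Z ∨ W ∧ ¬¬¬Y   (absorption)
= ¬Z ∨ W ∧ ¬Y   (double negation)
This depends on W, Y, Z, so it is not a constant.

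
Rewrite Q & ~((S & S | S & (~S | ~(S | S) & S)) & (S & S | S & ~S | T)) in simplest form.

Q & ~((S & S | S & (~S | ~(S | S) & S)) & (S & S | S & ~S | T))
= Q & ~((S & S | S & (~S | ~S & S)) & (S & S | S & ~S | T))
= Q & ~((S & S | S & ~S) & (S & S | S & ~S | T))
= Q & ~(S & S | S & ~S)
= Q & ~S

Q & ~S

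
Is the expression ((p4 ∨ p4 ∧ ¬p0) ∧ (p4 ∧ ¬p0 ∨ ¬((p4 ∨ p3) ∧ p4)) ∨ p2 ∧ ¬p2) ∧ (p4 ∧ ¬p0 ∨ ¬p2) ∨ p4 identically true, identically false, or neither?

neither

((p4 ∨ p4 ∧ ¬p0) ∧ (p4 ∧ ¬p0 ∨ ¬((p4 ∨ p3) ∧ p4)) ∨ p2 ∧ ¬p2) ∧ (p4 ∧ ¬p0 ∨ ¬p2) ∨ p4
= (p4 ∧ ¬p0 ∨ p4 ∧ ¬((p4 ∨ p3) ∧ p4) ∨ p2 ∧ ¬p2) ∧ (p4 ∧ ¬p0 ∨ ¬p2) ∨ p4   — distribution
= (p4 ∧ ¬p0 ∨ p4 ∧ ¬p4 ∨ p2 ∧ ¬p2) ∧ (p4 ∧ ¬p0 ∨ ¬p2) ∨ p4   — absorption
= (p4 ∧ ¬p0 ∨ p2 ∧ ¬p2) ∧ (p4 ∧ ¬p0 ∨ ¬p2) ∨ p4   — complement / identity
= p4 ∧ ¬p0 ∧ (p4 ∧ ¬p0 ∨ ¬p2) ∨ p4   — complement / identity
= p4 ∧ ¬p0 ∨ p4   — absorption
= p4   — absorption
This depends on p4, so it is not a constant.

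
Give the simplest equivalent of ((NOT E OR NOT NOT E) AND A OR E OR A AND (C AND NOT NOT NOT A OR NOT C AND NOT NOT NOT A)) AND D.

(A OR E) AND D

((NOT E OR NOT NOT E) AND A OR E OR A AND (C AND NOT NOT NOT A OR NOT C AND NOT NOT NOT A)) AND D
= ((NOT E OR NOT NOT E) AND A OR E OR A AND NOT NOT NOT A) AND D   (distribution)
= ((NOT E OR NOT NOT E) AND A OR E OR A AND NOT A) AND D   (double negation)
= ((NOT E OR E) AND A OR E OR A AND NOT A) AND D   (double negation)
= (A OR E OR A AND NOT A) AND D   (complement / identity)
= (A OR E) AND D   (complement / identity)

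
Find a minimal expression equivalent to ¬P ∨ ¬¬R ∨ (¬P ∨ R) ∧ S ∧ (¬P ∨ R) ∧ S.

¬P ∨ R

¬P ∨ ¬¬R ∨ (¬P ∨ R) ∧ S ∧ (¬P ∨ R) ∧ S
= ¬P ∨ R ∨ (¬P ∨ R) ∧ S ∧ (¬P ∨ R) ∧ S   — double negation
= ¬P ∨ R ∨ (¬P ∨ R) ∧ S   — idempotence
= ¬P ∨ R   — absorption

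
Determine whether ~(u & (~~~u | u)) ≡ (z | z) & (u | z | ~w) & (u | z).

E1: ~(u & (~~~u | u))
    = ~(u & (~u | u))   [double negation]
    = ~u   [complement / identity]
E2: (z | z) & (u | z | ~w) & (u | z)
    = (z | z) & (u | z)   [absorption]
    = z | z & u   [distribution]
    = z   [absorption]
These differ: at u=1, w=1, z=1, E1 = 0 but E2 = 1.

No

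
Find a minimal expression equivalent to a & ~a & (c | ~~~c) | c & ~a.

a & ~a & (c | ~~~c) | c & ~a
= a & ~a & (c | ~c) | c & ~a   — double negation
= a & ~a | c & ~a   — complement / identity
= c & ~a   — complement / identity

c & ~a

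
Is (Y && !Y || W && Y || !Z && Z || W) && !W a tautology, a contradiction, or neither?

(Y && !Y || W && Y || !Z && Z || W) && !W
= (W && Y || !Z && Z || W) && !W
= (W && Y || W) && !W
= W && !W
= false

contradiction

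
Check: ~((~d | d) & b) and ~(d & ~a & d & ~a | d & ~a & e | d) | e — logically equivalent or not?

E1: ~((~d | d) & b)
    = ~b   [complement / identity]
E2: ~(d & ~a & d & ~a | d & ~a & e | d) | e
    = ~(d & ~a & (d & ~a | e) | d) | e   [distribution]
    = ~(d & ~a | d) | e   [absorption]
    = ~d | e   [absorption]
These differ: at a=0, b=1, d=1, e=1, E1 = 0 but E2 = 1.

No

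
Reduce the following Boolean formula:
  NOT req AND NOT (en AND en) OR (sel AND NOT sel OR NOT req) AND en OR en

NOT req AND NOT (en AND en) OR (sel AND NOT sel OR NOT req) AND en OR en
= NOT req AND NOT en OR (sel AND NOT sel OR NOT req) AND en OR en   [idempotence]
= NOT req AND NOT en OR NOT req AND en OR en   [complement / identity]
= NOT req OR en   [distribution]

NOT req OR en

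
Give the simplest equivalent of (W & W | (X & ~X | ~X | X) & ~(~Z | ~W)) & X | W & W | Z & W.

(W & W | (X & ~X | ~X | X) & ~(~Z | ~W)) & X | W & W | Z & W
= (W & W | (~X | X) & ~(~Z | ~W)) & X | W & W | Z & W   — complement / identity
= (W & W | ~(~Z | ~W)) & X | W & W | Z & W   — complement / identity
= (W & W | Z & W) & X | W & W | Z & W   — De Morgan
= W & W | Z & W   — absorption
= (W | Z) & W   — distribution
= W   — absorption

W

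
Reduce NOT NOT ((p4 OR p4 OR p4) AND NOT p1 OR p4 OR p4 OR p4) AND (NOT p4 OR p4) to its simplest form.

p4

NOT NOT ((p4 OR p4 OR p4) AND NOT p1 OR p4 OR p4 OR p4) AND (NOT p4 OR p4)
= NOT NOT (p4 OR p4 OR p4) AND (NOT p4 OR p4)   — absorption
= NOT NOT (p4 OR p4 OR p4)   — complement / identity
= NOT NOT (p4 OR p4)   — idempotence
= NOT NOT p4   — idempotence
= p4   — double negation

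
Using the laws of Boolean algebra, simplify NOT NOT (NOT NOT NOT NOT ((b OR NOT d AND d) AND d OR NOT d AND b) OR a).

NOT NOT (NOT NOT NOT NOT ((b OR NOT d AND d) AND d OR NOT d AND b) OR a)
= NOT NOT NOT NOT ((b OR NOT d AND d) AND d OR NOT d AND b) OR a   — double negation
= NOT NOT ((b OR NOT d AND d) AND d OR NOT d AND b) OR a   — double negation
= NOT NOT (b AND d OR NOT d AND b) OR a   — complement / identity
= NOT NOT b OR a   — distribution
= b OR a   — double negation

b OR a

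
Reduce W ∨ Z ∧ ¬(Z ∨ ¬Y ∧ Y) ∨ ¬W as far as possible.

W ∨ Z ∧ ¬(Z ∨ ¬Y ∧ Y) ∨ ¬W
= W ∨ Z ∧ ¬Z ∨ ¬W   [complement / identity]
= W ∨ ¬W   [complement / identity]
= True   [complement]

True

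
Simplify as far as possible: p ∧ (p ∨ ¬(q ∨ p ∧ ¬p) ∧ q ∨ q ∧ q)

p

p ∧ (p ∨ ¬(q ∨ p ∧ ¬p) ∧ q ∨ q ∧ q)
= p ∧ (p ∨ ¬q ∧ q ∨ q ∧ q)   (complement / identity)
= p ∧ (p ∨ q)   (distribution)
= p   (absorption)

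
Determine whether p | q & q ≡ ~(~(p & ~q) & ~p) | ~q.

No

E1: p | q & q
    = p | q   (idempotence)
E2: ~(~(p & ~q) & ~p) | ~q
    = p & ~q | p | ~q   (De Morgan)
    = p | ~q   (absorption)
These differ: at p=0, q=0, E1 = 0 but E2 = 1.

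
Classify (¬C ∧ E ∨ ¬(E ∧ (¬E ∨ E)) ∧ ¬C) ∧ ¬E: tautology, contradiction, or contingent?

contingent

(¬C ∧ E ∨ ¬(E ∧ (¬E ∨ E)) ∧ ¬C) ∧ ¬E
= (¬C ∧ E ∨ ¬E ∧ ¬C) ∧ ¬E   — complement / identity
= ¬C ∧ ¬E   — distribution
This depends on C, E, so it is not a constant.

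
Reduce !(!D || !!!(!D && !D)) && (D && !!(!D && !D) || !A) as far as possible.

!(!D || !!!(!D && !D)) && (D && !!(!D && !D) || !A)
= D && !!(!D && !D) && (D && !!(!D && !D) || !A)   — De Morgan
= D && !!(!D && !D)   — absorption
= D && !(D || D)   — De Morgan
= D && !D   — idempotence
= false   — complement

false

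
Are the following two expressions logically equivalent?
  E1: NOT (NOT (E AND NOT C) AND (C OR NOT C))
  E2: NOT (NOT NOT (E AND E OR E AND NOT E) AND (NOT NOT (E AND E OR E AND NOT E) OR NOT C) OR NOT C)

No

E1: NOT (NOT (E AND NOT C) AND (C OR NOT C))
    = NOT NOT (E AND NOT C)
    = E AND NOT C
E2: NOT (NOT NOT (E AND E OR E AND NOT E) AND (NOT NOT (E AND E OR E AND NOT E) OR NOT C) OR NOT C)
    = NOT (NOT NOT (E AND E OR E AND NOT E) OR NOT C)
    = NOT (NOT NOT E OR NOT C)
    = NOT E AND C
These differ: at C=0, E=1, E1 = 1 but E2 = 0.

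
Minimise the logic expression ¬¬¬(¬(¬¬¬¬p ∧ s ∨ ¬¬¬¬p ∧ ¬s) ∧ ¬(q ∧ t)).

¬¬¬(¬(¬¬¬¬p ∧ s ∨ ¬¬¬¬p ∧ ¬s) ∧ ¬(q ∧ t))
= ¬¬¬(¬¬¬¬¬p ∧ ¬(q ∧ t))   — distribution
= ¬¬¬(¬¬¬p ∧ ¬(q ∧ t))   — double negation
= ¬¬¬(¬p ∧ ¬(q ∧ t))   — double negation
= ¬(¬p ∧ ¬(q ∧ t))   — double negation
= p ∨ q ∧ t   — De Morgan

p ∨ q ∧ t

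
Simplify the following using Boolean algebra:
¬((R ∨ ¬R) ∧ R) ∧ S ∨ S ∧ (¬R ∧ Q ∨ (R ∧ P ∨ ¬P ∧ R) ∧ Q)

S ∧ (¬R ∨ Q)

¬((R ∨ ¬R) ∧ R) ∧ S ∨ S ∧ (¬R ∧ Q ∨ (R ∧ P ∨ ¬P ∧ R) ∧ Q)
= ¬((R ∨ ¬R) ∧ R) ∧ S ∨ S ∧ (¬R ∧ Q ∨ R ∧ Q)   (distribution)
= S ∧ (¬((R ∨ ¬R) ∧ R) ∨ ¬R ∧ Q ∨ R ∧ Q)   (distribution)
= S ∧ (¬R ∨ ¬R ∧ Q ∨ R ∧ Q)   (complement / identity)
= S ∧ (¬R ∨ Q)   (distribution)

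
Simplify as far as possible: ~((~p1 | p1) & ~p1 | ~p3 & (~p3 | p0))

~((~p1 | p1) & ~p1 | ~p3 & (~p3 | p0))
= ~(~p1 | ~p3 & (~p3 | p0))
= ~(~p1 | ~p3)
= p1 & p3

p1 & p3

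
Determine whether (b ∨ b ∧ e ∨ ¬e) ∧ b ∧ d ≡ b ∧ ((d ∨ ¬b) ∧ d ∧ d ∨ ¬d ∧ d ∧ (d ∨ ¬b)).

E1: (b ∨ b ∧ e ∨ ¬e) ∧ b ∧ d
    = (b ∨ ¬e) ∧ b ∧ d   — absorption
    = b ∧ d   — absorption
E2: b ∧ ((d ∨ ¬b) ∧ d ∧ d ∨ ¬d ∧ d ∧ (d ∨ ¬b))
    = b ∧ (d ∧ d ∨ ¬d ∧ d) ∧ (d ∨ ¬b)   — distribution
    = b ∧ d ∧ (d ∨ ¬b)   — distribution
    = b ∧ d   — absorption
Both reduce to b ∧ d, so they are equivalent.

Yes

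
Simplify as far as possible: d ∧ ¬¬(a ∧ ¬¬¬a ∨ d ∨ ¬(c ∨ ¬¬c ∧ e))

d

d ∧ ¬¬(a ∧ ¬¬¬a ∨ d ∨ ¬(c ∨ ¬¬c ∧ e))
= d ∧ ¬¬(a ∧ ¬a ∨ d ∨ ¬(c ∨ ¬¬c ∧ e))
= d ∧ ¬¬(a ∧ ¬a ∨ d ∨ ¬(c ∨ c ∧ e))
= d ∧ ¬¬(d ∨ ¬(c ∨ c ∧ e))
= d ∧ (d ∨ ¬(c ∨ c ∧ e))
= d ∧ (d ∨ ¬c)
= d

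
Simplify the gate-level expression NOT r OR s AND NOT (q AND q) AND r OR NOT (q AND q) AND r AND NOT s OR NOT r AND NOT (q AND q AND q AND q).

NOT r OR NOT q

NOT r OR s AND NOT (q AND q) AND r OR NOT (q AND q) AND r AND NOT s OR NOT r AND NOT (q AND q AND q AND q)
= NOT r OR s AND NOT (q AND q) AND r OR NOT (q AND q) AND r AND NOT s OR NOT r AND NOT (q AND q)   [idempotence]
= NOT r OR NOT (q AND q) AND r OR NOT r AND NOT (q AND q)   [distribution]
= NOT r OR NOT (q AND q)   [distribution]
= NOT r OR NOT q   [idempotence]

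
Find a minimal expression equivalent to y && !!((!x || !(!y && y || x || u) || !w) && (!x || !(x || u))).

y && !!((!x || !(!y && y || x || u) || !w) && (!x || !(x || u)))
= y && !!((!x || !(x || u) || !w) && (!x || !(x || u)))   — complement / identity
= y && !!(!x || !(x || u))   — absorption
= y && !(x && (x || u))   — De Morgan
= y && !x   — absorption

y && !x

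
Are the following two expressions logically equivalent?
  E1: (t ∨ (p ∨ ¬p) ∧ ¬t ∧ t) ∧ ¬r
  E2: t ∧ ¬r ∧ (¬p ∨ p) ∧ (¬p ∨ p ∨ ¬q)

Yes

E1: (t ∨ (p ∨ ¬p) ∧ ¬t ∧ t) ∧ ¬r
    = (t ∨ ¬t ∧ t) ∧ ¬r
    = t ∧ ¬r
E2: t ∧ ¬r ∧ (¬p ∨ p) ∧ (¬p ∨ p ∨ ¬q)
    = t ∧ ¬r ∧ (¬p ∨ p)
    = t ∧ ¬r
Both reduce to t ∧ ¬r, so they are equivalent.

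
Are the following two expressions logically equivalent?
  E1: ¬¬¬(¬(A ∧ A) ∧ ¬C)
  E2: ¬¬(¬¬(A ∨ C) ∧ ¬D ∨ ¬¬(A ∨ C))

E1: ¬¬¬(¬(A ∧ A) ∧ ¬C)
    = ¬¬(A ∧ A ∨ C)   (De Morgan)
    = A ∧ A ∨ C   (double negation)
    = A ∨ C   (idempotence)
E2: ¬¬(¬¬(A ∨ C) ∧ ¬D ∨ ¬¬(A ∨ C))
    = ¬¬¬¬(A ∨ C)   (absorption)
    = ¬¬(A ∨ C)   (double negation)
    = A ∨ C   (double negation)
Both reduce to A ∨ C, so they are equivalent.

Yes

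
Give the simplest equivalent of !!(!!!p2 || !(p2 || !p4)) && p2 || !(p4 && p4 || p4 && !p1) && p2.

!!(!!!p2 || !(p2 || !p4)) && p2 || !(p4 && p4 || p4 && !p1) && p2
= !!(!p2 || !(p2 || !p4)) && p2 || !(p4 && p4 || p4 && !p1) && p2   (double negation)
= !!(!p2 || !(p2 || !p4)) && p2 || !((p4 || !p1) && p4) && p2   (distribution)
= !(p2 && (p2 || !p4)) && p2 || !((p4 || !p1) && p4) && p2   (De Morgan)
= !p2 && p2 || !((p4 || !p1) && p4) && p2   (absorption)
= !p2 && p2 || !p4 && p2   (absorption)
= !p4 && p2   (complement / identity)

!p4 && p2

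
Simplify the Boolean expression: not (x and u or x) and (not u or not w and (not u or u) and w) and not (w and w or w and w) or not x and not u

not x and not u

not (x and u or x) and (not u or not w and (not u or u) and w) and not (w and w or w and w) or not x and not u
= not x and (not u or not w and (not u or u) and w) and not (w and w or w and w) or not x and not u   (absorption)
= not x and (not u or not w and (not u or u) and w) and not (w and w) or not x and not u   (idempotence)
= not x and (not u or not w and w) and not (w and w) or not x and not u   (complement / identity)
= not x and (not u or not w and w) and not w or not x and not u   (idempotence)
= not x and not u and not w or not x and not u   (complement / identity)
= not x and not u   (absorption)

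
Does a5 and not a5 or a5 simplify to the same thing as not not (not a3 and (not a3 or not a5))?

No

E1: a5 and not a5 or a5
    = a5   (complement / identity)
E2: not not (not a3 and (not a3 or not a5))
    = not not not a3   (absorption)
    = not a3   (double negation)
These differ: at a3=0, a5=0, E1 = 0 but E2 = 1.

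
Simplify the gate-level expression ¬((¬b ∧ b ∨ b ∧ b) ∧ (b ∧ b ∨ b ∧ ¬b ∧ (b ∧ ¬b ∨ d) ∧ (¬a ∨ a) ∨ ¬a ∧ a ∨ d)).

¬((¬b ∧ b ∨ b ∧ b) ∧ (b ∧ b ∨ b ∧ ¬b ∧ (b ∧ ¬b ∨ d) ∧ (¬a ∨ a) ∨ ¬a ∧ a ∨ d))
= ¬((¬b ∧ b ∨ b ∧ b) ∧ (b ∧ b ∨ b ∧ ¬b ∧ (b ∧ ¬b ∨ d) ∧ (¬a ∨ a) ∨ d))   (complement / identity)
= ¬((¬b ∧ b ∨ b ∧ b) ∧ (b ∧ b ∨ b ∧ ¬b ∧ (b ∧ ¬b ∨ d) ∨ d))   (complement / identity)
= ¬((¬b ∧ b ∨ b ∧ b) ∧ (b ∧ b ∨ b ∧ ¬b ∨ d))   (absorption)
= ¬(b ∧ (b ∧ b ∨ b ∧ ¬b ∨ d))   (distribution)
= ¬(b ∧ (b ∨ d))   (distribution)
= ¬b   (absorption)

¬b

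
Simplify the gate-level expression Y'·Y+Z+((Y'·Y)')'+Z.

Y'·Y+Z+((Y'·Y)')'+Z
= Y'·Y+Z+Y'·Y+Z   [double negation]
= Y'·Y+Z   [idempotence]
= Z   [complement / identity]

Z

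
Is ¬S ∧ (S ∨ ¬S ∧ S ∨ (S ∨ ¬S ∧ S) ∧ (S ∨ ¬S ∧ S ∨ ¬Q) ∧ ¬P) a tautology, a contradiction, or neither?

contradiction

¬S ∧ (S ∨ ¬S ∧ S ∨ (S ∨ ¬S ∧ S) ∧ (S ∨ ¬S ∧ S ∨ ¬Q) ∧ ¬P)
= ¬S ∧ (S ∨ ¬S ∧ S ∨ (S ∨ ¬S ∧ S) ∧ ¬P)   — absorption
= ¬S ∧ (S ∨ ¬S ∧ S)   — absorption
= ¬S ∧ S   — complement / identity
= False   — complement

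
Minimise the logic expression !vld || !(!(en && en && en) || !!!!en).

!vld || !(!(en && en && en) || !!!!en)
= !vld || en && en && en && !!!en   — De Morgan
= !vld || en && en && en && !en   — double negation
= !vld || en && en && !en   — idempotence
= !vld || en && !en   — idempotence
= !vld   — complement / identity

!vld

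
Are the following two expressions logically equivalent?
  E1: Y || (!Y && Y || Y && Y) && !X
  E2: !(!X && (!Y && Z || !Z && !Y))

No

E1: Y || (!Y && Y || Y && Y) && !X
    = Y || Y && !X   — distribution
    = Y   — absorption
E2: !(!X && (!Y && Z || !Z && !Y))
    = !(!X && !Y)   — distribution
    = X || Y   — De Morgan
These differ: at X=1, Y=0, Z=0, E1 = 0 but E2 = 1.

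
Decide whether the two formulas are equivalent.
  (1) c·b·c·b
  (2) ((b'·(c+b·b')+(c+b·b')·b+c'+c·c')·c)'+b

No

E1: c·b·c·b
    = c·b   [idempotence]
E2: ((b'·(c+b·b')+(c+b·b')·b+c'+c·c')·c)'+b
    = ((c+b·b'+c'+c·c')·c)'+b   [distribution]
    = ((c+b·b'+c')·c)'+b   [complement / identity]
    = ((c+c')·c)'+b   [complement / identity]
    = c'+b   [complement / identity]
These differ: at b=0, c=0, E1 = 0 but E2 = 1.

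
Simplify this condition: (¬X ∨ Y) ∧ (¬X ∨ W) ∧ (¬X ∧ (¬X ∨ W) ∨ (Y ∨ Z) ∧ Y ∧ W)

¬X ∨ Y ∧ W

(¬X ∨ Y) ∧ (¬X ∨ W) ∧ (¬X ∧ (¬X ∨ W) ∨ (Y ∨ Z) ∧ Y ∧ W)
= (¬X ∨ Y) ∧ (¬X ∨ W) ∧ (¬X ∧ (¬X ∨ W) ∨ Y ∧ W)   (absorption)
= (¬X ∨ Y) ∧ (¬X ∨ W) ∧ (¬X ∨ Y ∧ W)   (absorption)
= (¬X ∨ Y ∧ W) ∧ (¬X ∨ Y ∧ W)   (distribution)
= ¬X ∨ Y ∧ W   (idempotence)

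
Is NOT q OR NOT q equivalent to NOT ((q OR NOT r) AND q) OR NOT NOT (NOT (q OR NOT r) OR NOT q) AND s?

Yes

E1: NOT q OR NOT q
    = NOT q   (idempotence)
E2: NOT ((q OR NOT r) AND q) OR NOT NOT (NOT (q OR NOT r) OR NOT q) AND s
    = NOT ((q OR NOT r) AND q) OR NOT ((q OR NOT r) AND q) AND s   (De Morgan)
    = NOT ((q OR NOT r) AND q)   (absorption)
    = NOT q   (absorption)
Both reduce to NOT q, so they are equivalent.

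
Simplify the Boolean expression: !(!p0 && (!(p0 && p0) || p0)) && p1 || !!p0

!(!p0 && (!(p0 && p0) || p0)) && p1 || !!p0
= !(!p0 && (!p0 || p0)) && p1 || !!p0   [idempotence]
= !!p0 && p1 || !!p0   [complement / identity]
= !!p0   [absorption]
= p0   [double negation]

p0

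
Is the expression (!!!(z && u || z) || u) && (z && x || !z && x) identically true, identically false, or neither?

neither

(!!!(z && u || z) || u) && (z && x || !z && x)
= (!!!z || u) && (z && x || !z && x)   [absorption]
= (!z || u) && (z && x || !z && x)   [double negation]
= (!z || u) && x   [distribution]
This depends on u, x, z, so it is not a constant.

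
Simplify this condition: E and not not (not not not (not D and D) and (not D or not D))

E and not D

E and not not (not not not (not D and D) and (not D or not D))
= E and not not (not (not D and D) and (not D or not D))
= E and not not (not (not D and D) and not D)
= E and not (not D and D or D)
= E and not D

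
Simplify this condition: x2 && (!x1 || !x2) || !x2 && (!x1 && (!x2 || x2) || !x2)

x2 && (!x1 || !x2) || !x2 && (!x1 && (!x2 || x2) || !x2)
= x2 && (!x1 || !x2) || !x2 && (!x1 || !x2)   [complement / identity]
= !x1 || !x2   [distribution]

!x1 || !x2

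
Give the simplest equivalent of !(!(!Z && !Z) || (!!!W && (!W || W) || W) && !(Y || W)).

!(!(!Z && !Z) || (!!!W && (!W || W) || W) && !(Y || W))
= !(!(!Z && !Z) || (!W && (!W || W) || W) && !(Y || W))
= !(!(!Z && !Z) || (!W || W) && !(Y || W))
= !(!(!Z && !Z) || !(Y || W))
= !Z && !Z && (Y || W)
= !Z && (Y || W)

!Z && (Y || W)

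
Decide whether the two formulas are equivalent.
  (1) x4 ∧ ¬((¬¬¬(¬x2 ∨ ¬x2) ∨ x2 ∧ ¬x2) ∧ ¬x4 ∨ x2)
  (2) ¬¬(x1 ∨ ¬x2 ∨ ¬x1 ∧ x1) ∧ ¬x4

No

E1: x4 ∧ ¬((¬¬¬(¬x2 ∨ ¬x2) ∨ x2 ∧ ¬x2) ∧ ¬x4 ∨ x2)
    = x4 ∧ ¬((¬¬(x2 ∧ x2) ∨ x2 ∧ ¬x2) ∧ ¬x4 ∨ x2)   [De Morgan]
    = x4 ∧ ¬((x2 ∧ x2 ∨ x2 ∧ ¬x2) ∧ ¬x4 ∨ x2)   [double negation]
    = x4 ∧ ¬(x2 ∧ ¬x4 ∨ x2)   [distribution]
    = x4 ∧ ¬x2   [absorption]
E2: ¬¬(x1 ∨ ¬x2 ∨ ¬x1 ∧ x1) ∧ ¬x4
    = ¬¬(x1 ∨ ¬x2) ∧ ¬x4   [complement / identity]
    = (x1 ∨ ¬x2) ∧ ¬x4   [double negation]
These differ: at x1=1, x2=0, x4=1, E1 = 1 but E2 = 0.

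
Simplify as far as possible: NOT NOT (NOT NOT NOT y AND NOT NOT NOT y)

NOT NOT (NOT NOT NOT y AND NOT NOT NOT y)
= NOT NOT NOT NOT NOT y
= NOT NOT NOT y
= NOT y

NOT y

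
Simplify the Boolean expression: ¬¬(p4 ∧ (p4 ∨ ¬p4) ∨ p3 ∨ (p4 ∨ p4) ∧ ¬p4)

p4 ∨ p3

¬¬(p4 ∧ (p4 ∨ ¬p4) ∨ p3 ∨ (p4 ∨ p4) ∧ ¬p4)
= ¬¬(p4 ∨ p3 ∨ (p4 ∨ p4) ∧ ¬p4)   — complement / identity
= ¬¬(p4 ∨ p3 ∨ p4 ∧ ¬p4)   — idempotence
= ¬¬(p4 ∨ p3)   — complement / identity
= p4 ∨ p3   — double negation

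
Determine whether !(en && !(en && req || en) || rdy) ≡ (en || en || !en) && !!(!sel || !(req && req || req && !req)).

No

E1: !(en && !(en && req || en) || rdy)
    = !(en && !en || rdy)   [absorption]
    = !rdy   [complement / identity]
E2: (en || en || !en) && !!(!sel || !(req && req || req && !req))
    = (en || en || !en) && !!(!sel || !req)   [distribution]
    = (en || en || !en) && (!sel || !req)   [double negation]
    = (en || !en) && (!sel || !req)   [idempotence]
    = !sel || !req   [complement / identity]
These differ: at en=0, rdy=1, req=0, sel=1, E1 = 0 but E2 = 1.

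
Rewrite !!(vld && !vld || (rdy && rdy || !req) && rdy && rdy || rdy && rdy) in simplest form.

!!(vld && !vld || (rdy && rdy || !req) && rdy && rdy || rdy && rdy)
= !!(vld && !vld || rdy && rdy || rdy && rdy)   (absorption)
= !!(vld && !vld || rdy && rdy)   (idempotence)
= !!(vld && !vld || rdy)   (idempotence)
= !!rdy   (complement / identity)
= rdy   (double negation)

rdy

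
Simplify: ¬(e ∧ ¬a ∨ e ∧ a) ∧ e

¬(e ∧ ¬a ∨ e ∧ a) ∧ e
= ¬e ∧ e
= False

False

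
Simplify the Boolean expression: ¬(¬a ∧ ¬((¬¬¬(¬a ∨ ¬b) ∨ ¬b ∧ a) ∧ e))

¬(¬a ∧ ¬((¬¬¬(¬a ∨ ¬b) ∨ ¬b ∧ a) ∧ e))
= ¬(¬a ∧ ¬((¬(¬a ∨ ¬b) ∨ ¬b ∧ a) ∧ e))   [double negation]
= ¬(¬a ∧ ¬((a ∧ b ∨ ¬b ∧ a) ∧ e))   [De Morgan]
= ¬(¬a ∧ ¬(a ∧ e))   [distribution]
= a ∨ a ∧ e   [De Morgan]
= a   [absorption]

a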